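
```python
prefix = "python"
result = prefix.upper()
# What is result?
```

Answer: 'PYTHON'

Derivation:
Trace (tracking result):
prefix = 'python'  # -> prefix = 'python'
result = prefix.upper()  # -> result = 'PYTHON'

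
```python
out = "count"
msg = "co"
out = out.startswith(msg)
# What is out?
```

Answer: True

Derivation:
Trace (tracking out):
out = 'count'  # -> out = 'count'
msg = 'co'  # -> msg = 'co'
out = out.startswith(msg)  # -> out = True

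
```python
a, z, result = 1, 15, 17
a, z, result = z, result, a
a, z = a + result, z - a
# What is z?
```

Trace (tracking z):
a, z, result = (1, 15, 17)  # -> a = 1, z = 15, result = 17
a, z, result = (z, result, a)  # -> a = 15, z = 17, result = 1
a, z = (a + result, z - a)  # -> a = 16, z = 2

Answer: 2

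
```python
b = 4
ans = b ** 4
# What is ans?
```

Answer: 256

Derivation:
Trace (tracking ans):
b = 4  # -> b = 4
ans = b ** 4  # -> ans = 256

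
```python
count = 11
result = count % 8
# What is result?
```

Answer: 3

Derivation:
Trace (tracking result):
count = 11  # -> count = 11
result = count % 8  # -> result = 3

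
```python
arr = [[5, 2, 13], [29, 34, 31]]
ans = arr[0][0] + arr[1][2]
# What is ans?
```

Trace (tracking ans):
arr = [[5, 2, 13], [29, 34, 31]]  # -> arr = [[5, 2, 13], [29, 34, 31]]
ans = arr[0][0] + arr[1][2]  # -> ans = 36

Answer: 36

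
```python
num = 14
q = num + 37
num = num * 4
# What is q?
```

Answer: 51

Derivation:
Trace (tracking q):
num = 14  # -> num = 14
q = num + 37  # -> q = 51
num = num * 4  # -> num = 56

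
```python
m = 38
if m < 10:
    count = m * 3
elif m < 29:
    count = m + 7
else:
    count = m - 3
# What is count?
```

Answer: 35

Derivation:
Trace (tracking count):
m = 38  # -> m = 38
if m < 10:  # condition is False
elif m < 29:  # condition is False
else:
    count = m - 3  # -> count = 35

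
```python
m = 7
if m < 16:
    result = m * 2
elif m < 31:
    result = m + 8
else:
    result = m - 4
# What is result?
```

Answer: 14

Derivation:
Trace (tracking result):
m = 7  # -> m = 7
if m < 16:  # condition is True
    result = m * 2  # -> result = 14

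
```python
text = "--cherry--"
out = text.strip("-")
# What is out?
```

Trace (tracking out):
text = '--cherry--'  # -> text = '--cherry--'
out = text.strip('-')  # -> out = 'cherry'

Answer: 'cherry'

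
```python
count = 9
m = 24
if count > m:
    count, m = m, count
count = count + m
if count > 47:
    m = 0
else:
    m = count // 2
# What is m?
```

Answer: 16

Derivation:
Trace (tracking m):
count = 9  # -> count = 9
m = 24  # -> m = 24
if count > m:  # condition is False
count = count + m  # -> count = 33
if count > 47:  # condition is False
else:
    m = count // 2  # -> m = 16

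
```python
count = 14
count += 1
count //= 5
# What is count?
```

Answer: 3

Derivation:
Trace (tracking count):
count = 14  # -> count = 14
count += 1  # -> count = 15
count //= 5  # -> count = 3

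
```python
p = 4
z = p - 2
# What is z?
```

Trace (tracking z):
p = 4  # -> p = 4
z = p - 2  # -> z = 2

Answer: 2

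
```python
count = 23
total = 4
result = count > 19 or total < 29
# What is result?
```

Trace (tracking result):
count = 23  # -> count = 23
total = 4  # -> total = 4
result = count > 19 or total < 29  # -> result = True

Answer: True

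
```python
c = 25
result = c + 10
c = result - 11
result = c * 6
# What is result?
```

Trace (tracking result):
c = 25  # -> c = 25
result = c + 10  # -> result = 35
c = result - 11  # -> c = 24
result = c * 6  # -> result = 144

Answer: 144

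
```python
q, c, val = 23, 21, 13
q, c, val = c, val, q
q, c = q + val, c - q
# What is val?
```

Answer: 23

Derivation:
Trace (tracking val):
q, c, val = (23, 21, 13)  # -> q = 23, c = 21, val = 13
q, c, val = (c, val, q)  # -> q = 21, c = 13, val = 23
q, c = (q + val, c - q)  # -> q = 44, c = -8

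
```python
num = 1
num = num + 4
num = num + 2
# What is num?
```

Answer: 7

Derivation:
Trace (tracking num):
num = 1  # -> num = 1
num = num + 4  # -> num = 5
num = num + 2  # -> num = 7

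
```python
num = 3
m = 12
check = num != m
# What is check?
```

Trace (tracking check):
num = 3  # -> num = 3
m = 12  # -> m = 12
check = num != m  # -> check = True

Answer: True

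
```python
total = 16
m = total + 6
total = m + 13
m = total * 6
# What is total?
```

Trace (tracking total):
total = 16  # -> total = 16
m = total + 6  # -> m = 22
total = m + 13  # -> total = 35
m = total * 6  # -> m = 210

Answer: 35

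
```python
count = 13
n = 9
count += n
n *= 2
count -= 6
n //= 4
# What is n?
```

Answer: 4

Derivation:
Trace (tracking n):
count = 13  # -> count = 13
n = 9  # -> n = 9
count += n  # -> count = 22
n *= 2  # -> n = 18
count -= 6  # -> count = 16
n //= 4  # -> n = 4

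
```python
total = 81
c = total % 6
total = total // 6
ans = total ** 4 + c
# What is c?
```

Trace (tracking c):
total = 81  # -> total = 81
c = total % 6  # -> c = 3
total = total // 6  # -> total = 13
ans = total ** 4 + c  # -> ans = 28564

Answer: 3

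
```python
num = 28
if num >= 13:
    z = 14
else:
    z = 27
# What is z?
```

Trace (tracking z):
num = 28  # -> num = 28
if num >= 13:  # condition is True
    z = 14  # -> z = 14

Answer: 14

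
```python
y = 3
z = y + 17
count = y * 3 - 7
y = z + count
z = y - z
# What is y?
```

Answer: 22

Derivation:
Trace (tracking y):
y = 3  # -> y = 3
z = y + 17  # -> z = 20
count = y * 3 - 7  # -> count = 2
y = z + count  # -> y = 22
z = y - z  # -> z = 2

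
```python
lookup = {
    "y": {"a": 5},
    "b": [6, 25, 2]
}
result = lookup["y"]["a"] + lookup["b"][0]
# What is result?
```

Trace (tracking result):
lookup = {'y': {'a': 5}, 'b': [6, 25, 2]}  # -> lookup = {'y': {'a': 5}, 'b': [6, 25, 2]}
result = lookup['y']['a'] + lookup['b'][0]  # -> result = 11

Answer: 11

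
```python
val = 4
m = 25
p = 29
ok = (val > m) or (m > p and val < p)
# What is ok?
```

Answer: False

Derivation:
Trace (tracking ok):
val = 4  # -> val = 4
m = 25  # -> m = 25
p = 29  # -> p = 29
ok = val > m or (m > p and val < p)  # -> ok = False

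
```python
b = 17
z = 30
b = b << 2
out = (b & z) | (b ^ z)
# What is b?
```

Trace (tracking b):
b = 17  # -> b = 17
z = 30  # -> z = 30
b = b << 2  # -> b = 68
out = b & z | b ^ z  # -> out = 94

Answer: 68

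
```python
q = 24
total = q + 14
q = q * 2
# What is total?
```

Answer: 38

Derivation:
Trace (tracking total):
q = 24  # -> q = 24
total = q + 14  # -> total = 38
q = q * 2  # -> q = 48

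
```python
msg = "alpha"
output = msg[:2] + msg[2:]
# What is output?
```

Trace (tracking output):
msg = 'alpha'  # -> msg = 'alpha'
output = msg[:2] + msg[2:]  # -> output = 'alpha'

Answer: 'alpha'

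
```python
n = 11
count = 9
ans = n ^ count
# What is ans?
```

Answer: 2

Derivation:
Trace (tracking ans):
n = 11  # -> n = 11
count = 9  # -> count = 9
ans = n ^ count  # -> ans = 2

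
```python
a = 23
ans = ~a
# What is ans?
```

Answer: -24

Derivation:
Trace (tracking ans):
a = 23  # -> a = 23
ans = ~a  # -> ans = -24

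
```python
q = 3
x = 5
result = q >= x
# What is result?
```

Trace (tracking result):
q = 3  # -> q = 3
x = 5  # -> x = 5
result = q >= x  # -> result = False

Answer: False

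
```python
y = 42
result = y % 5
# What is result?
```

Answer: 2

Derivation:
Trace (tracking result):
y = 42  # -> y = 42
result = y % 5  # -> result = 2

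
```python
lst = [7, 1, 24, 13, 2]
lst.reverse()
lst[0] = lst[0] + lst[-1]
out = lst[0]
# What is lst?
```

Trace (tracking lst):
lst = [7, 1, 24, 13, 2]  # -> lst = [7, 1, 24, 13, 2]
lst.reverse()  # -> lst = [2, 13, 24, 1, 7]
lst[0] = lst[0] + lst[-1]  # -> lst = [9, 13, 24, 1, 7]
out = lst[0]  # -> out = 9

Answer: [9, 13, 24, 1, 7]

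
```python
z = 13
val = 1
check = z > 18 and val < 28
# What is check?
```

Answer: False

Derivation:
Trace (tracking check):
z = 13  # -> z = 13
val = 1  # -> val = 1
check = z > 18 and val < 28  # -> check = False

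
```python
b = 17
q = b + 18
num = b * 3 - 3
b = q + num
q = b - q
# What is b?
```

Answer: 83

Derivation:
Trace (tracking b):
b = 17  # -> b = 17
q = b + 18  # -> q = 35
num = b * 3 - 3  # -> num = 48
b = q + num  # -> b = 83
q = b - q  # -> q = 48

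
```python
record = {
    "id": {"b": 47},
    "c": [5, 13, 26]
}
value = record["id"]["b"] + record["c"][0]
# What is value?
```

Answer: 52

Derivation:
Trace (tracking value):
record = {'id': {'b': 47}, 'c': [5, 13, 26]}  # -> record = {'id': {'b': 47}, 'c': [5, 13, 26]}
value = record['id']['b'] + record['c'][0]  # -> value = 52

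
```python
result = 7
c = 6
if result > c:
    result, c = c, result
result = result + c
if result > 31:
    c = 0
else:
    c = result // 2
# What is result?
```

Answer: 13

Derivation:
Trace (tracking result):
result = 7  # -> result = 7
c = 6  # -> c = 6
if result > c:  # condition is True
    result, c = (c, result)  # -> result = 6, c = 7
result = result + c  # -> result = 13
if result > 31:  # condition is False
else:
    c = result // 2  # -> c = 6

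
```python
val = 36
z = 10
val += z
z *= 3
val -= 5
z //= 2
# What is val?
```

Answer: 41

Derivation:
Trace (tracking val):
val = 36  # -> val = 36
z = 10  # -> z = 10
val += z  # -> val = 46
z *= 3  # -> z = 30
val -= 5  # -> val = 41
z //= 2  # -> z = 15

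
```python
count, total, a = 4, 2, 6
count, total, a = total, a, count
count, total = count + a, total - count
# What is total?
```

Answer: 4

Derivation:
Trace (tracking total):
count, total, a = (4, 2, 6)  # -> count = 4, total = 2, a = 6
count, total, a = (total, a, count)  # -> count = 2, total = 6, a = 4
count, total = (count + a, total - count)  # -> count = 6, total = 4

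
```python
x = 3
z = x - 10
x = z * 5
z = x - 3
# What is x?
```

Trace (tracking x):
x = 3  # -> x = 3
z = x - 10  # -> z = -7
x = z * 5  # -> x = -35
z = x - 3  # -> z = -38

Answer: -35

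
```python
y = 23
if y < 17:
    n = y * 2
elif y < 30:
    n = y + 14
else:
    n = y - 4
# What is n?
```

Answer: 37

Derivation:
Trace (tracking n):
y = 23  # -> y = 23
if y < 17:  # condition is False
elif y < 30:  # condition is True
    n = y + 14  # -> n = 37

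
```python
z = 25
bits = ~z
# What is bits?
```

Trace (tracking bits):
z = 25  # -> z = 25
bits = ~z  # -> bits = -26

Answer: -26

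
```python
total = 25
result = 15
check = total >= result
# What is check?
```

Trace (tracking check):
total = 25  # -> total = 25
result = 15  # -> result = 15
check = total >= result  # -> check = True

Answer: True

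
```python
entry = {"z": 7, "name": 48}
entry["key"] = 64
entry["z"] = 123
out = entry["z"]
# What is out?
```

Trace (tracking out):
entry = {'z': 7, 'name': 48}  # -> entry = {'z': 7, 'name': 48}
entry['key'] = 64  # -> entry = {'z': 7, 'name': 48, 'key': 64}
entry['z'] = 123  # -> entry = {'z': 123, 'name': 48, 'key': 64}
out = entry['z']  # -> out = 123

Answer: 123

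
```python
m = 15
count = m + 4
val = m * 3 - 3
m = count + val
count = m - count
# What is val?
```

Answer: 42

Derivation:
Trace (tracking val):
m = 15  # -> m = 15
count = m + 4  # -> count = 19
val = m * 3 - 3  # -> val = 42
m = count + val  # -> m = 61
count = m - count  # -> count = 42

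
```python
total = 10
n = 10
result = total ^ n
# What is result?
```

Answer: 0

Derivation:
Trace (tracking result):
total = 10  # -> total = 10
n = 10  # -> n = 10
result = total ^ n  # -> result = 0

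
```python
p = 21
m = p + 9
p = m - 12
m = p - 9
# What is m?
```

Trace (tracking m):
p = 21  # -> p = 21
m = p + 9  # -> m = 30
p = m - 12  # -> p = 18
m = p - 9  # -> m = 9

Answer: 9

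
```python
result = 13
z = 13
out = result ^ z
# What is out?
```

Trace (tracking out):
result = 13  # -> result = 13
z = 13  # -> z = 13
out = result ^ z  # -> out = 0

Answer: 0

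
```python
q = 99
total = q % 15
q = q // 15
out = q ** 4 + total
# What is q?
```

Trace (tracking q):
q = 99  # -> q = 99
total = q % 15  # -> total = 9
q = q // 15  # -> q = 6
out = q ** 4 + total  # -> out = 1305

Answer: 6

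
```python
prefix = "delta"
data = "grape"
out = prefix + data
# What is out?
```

Answer: 'deltagrape'

Derivation:
Trace (tracking out):
prefix = 'delta'  # -> prefix = 'delta'
data = 'grape'  # -> data = 'grape'
out = prefix + data  # -> out = 'deltagrape'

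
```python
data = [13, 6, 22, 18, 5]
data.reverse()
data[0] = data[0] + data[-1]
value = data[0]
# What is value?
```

Answer: 18

Derivation:
Trace (tracking value):
data = [13, 6, 22, 18, 5]  # -> data = [13, 6, 22, 18, 5]
data.reverse()  # -> data = [5, 18, 22, 6, 13]
data[0] = data[0] + data[-1]  # -> data = [18, 18, 22, 6, 13]
value = data[0]  # -> value = 18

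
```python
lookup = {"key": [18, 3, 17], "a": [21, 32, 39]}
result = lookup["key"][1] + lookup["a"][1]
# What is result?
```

Trace (tracking result):
lookup = {'key': [18, 3, 17], 'a': [21, 32, 39]}  # -> lookup = {'key': [18, 3, 17], 'a': [21, 32, 39]}
result = lookup['key'][1] + lookup['a'][1]  # -> result = 35

Answer: 35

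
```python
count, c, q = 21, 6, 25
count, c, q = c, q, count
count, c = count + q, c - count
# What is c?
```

Answer: 19

Derivation:
Trace (tracking c):
count, c, q = (21, 6, 25)  # -> count = 21, c = 6, q = 25
count, c, q = (c, q, count)  # -> count = 6, c = 25, q = 21
count, c = (count + q, c - count)  # -> count = 27, c = 19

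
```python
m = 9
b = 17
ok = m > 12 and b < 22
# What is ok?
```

Answer: False

Derivation:
Trace (tracking ok):
m = 9  # -> m = 9
b = 17  # -> b = 17
ok = m > 12 and b < 22  # -> ok = False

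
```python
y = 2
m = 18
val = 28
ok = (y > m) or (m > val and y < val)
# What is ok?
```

Trace (tracking ok):
y = 2  # -> y = 2
m = 18  # -> m = 18
val = 28  # -> val = 28
ok = y > m or (m > val and y < val)  # -> ok = False

Answer: False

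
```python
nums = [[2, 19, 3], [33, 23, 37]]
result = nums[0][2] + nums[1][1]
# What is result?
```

Trace (tracking result):
nums = [[2, 19, 3], [33, 23, 37]]  # -> nums = [[2, 19, 3], [33, 23, 37]]
result = nums[0][2] + nums[1][1]  # -> result = 26

Answer: 26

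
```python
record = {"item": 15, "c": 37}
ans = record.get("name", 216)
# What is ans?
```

Answer: 216

Derivation:
Trace (tracking ans):
record = {'item': 15, 'c': 37}  # -> record = {'item': 15, 'c': 37}
ans = record.get('name', 216)  # -> ans = 216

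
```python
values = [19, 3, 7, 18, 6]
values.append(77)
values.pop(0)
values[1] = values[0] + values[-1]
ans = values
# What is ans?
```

Trace (tracking ans):
values = [19, 3, 7, 18, 6]  # -> values = [19, 3, 7, 18, 6]
values.append(77)  # -> values = [19, 3, 7, 18, 6, 77]
values.pop(0)  # -> values = [3, 7, 18, 6, 77]
values[1] = values[0] + values[-1]  # -> values = [3, 80, 18, 6, 77]
ans = values  # -> ans = [3, 80, 18, 6, 77]

Answer: [3, 80, 18, 6, 77]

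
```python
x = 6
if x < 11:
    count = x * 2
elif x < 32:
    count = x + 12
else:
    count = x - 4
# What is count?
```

Trace (tracking count):
x = 6  # -> x = 6
if x < 11:  # condition is True
    count = x * 2  # -> count = 12

Answer: 12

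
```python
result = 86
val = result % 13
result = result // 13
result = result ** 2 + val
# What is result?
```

Answer: 44

Derivation:
Trace (tracking result):
result = 86  # -> result = 86
val = result % 13  # -> val = 8
result = result // 13  # -> result = 6
result = result ** 2 + val  # -> result = 44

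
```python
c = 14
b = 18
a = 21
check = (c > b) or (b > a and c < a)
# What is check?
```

Trace (tracking check):
c = 14  # -> c = 14
b = 18  # -> b = 18
a = 21  # -> a = 21
check = c > b or (b > a and c < a)  # -> check = False

Answer: False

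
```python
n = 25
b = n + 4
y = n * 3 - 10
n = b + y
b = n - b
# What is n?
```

Trace (tracking n):
n = 25  # -> n = 25
b = n + 4  # -> b = 29
y = n * 3 - 10  # -> y = 65
n = b + y  # -> n = 94
b = n - b  # -> b = 65

Answer: 94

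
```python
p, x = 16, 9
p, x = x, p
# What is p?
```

Answer: 9

Derivation:
Trace (tracking p):
p, x = (16, 9)  # -> p = 16, x = 9
p, x = (x, p)  # -> p = 9, x = 16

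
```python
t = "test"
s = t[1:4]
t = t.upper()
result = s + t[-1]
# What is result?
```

Answer: 'estT'

Derivation:
Trace (tracking result):
t = 'test'  # -> t = 'test'
s = t[1:4]  # -> s = 'est'
t = t.upper()  # -> t = 'TEST'
result = s + t[-1]  # -> result = 'estT'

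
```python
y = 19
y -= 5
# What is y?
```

Trace (tracking y):
y = 19  # -> y = 19
y -= 5  # -> y = 14

Answer: 14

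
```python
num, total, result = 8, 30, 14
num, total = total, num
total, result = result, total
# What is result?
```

Answer: 8

Derivation:
Trace (tracking result):
num, total, result = (8, 30, 14)  # -> num = 8, total = 30, result = 14
num, total = (total, num)  # -> num = 30, total = 8
total, result = (result, total)  # -> total = 14, result = 8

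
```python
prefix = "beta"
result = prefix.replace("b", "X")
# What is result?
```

Trace (tracking result):
prefix = 'beta'  # -> prefix = 'beta'
result = prefix.replace('b', 'X')  # -> result = 'Xeta'

Answer: 'Xeta'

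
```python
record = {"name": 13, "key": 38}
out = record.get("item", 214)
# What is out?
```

Trace (tracking out):
record = {'name': 13, 'key': 38}  # -> record = {'name': 13, 'key': 38}
out = record.get('item', 214)  # -> out = 214

Answer: 214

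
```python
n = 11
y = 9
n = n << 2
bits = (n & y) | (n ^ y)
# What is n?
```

Trace (tracking n):
n = 11  # -> n = 11
y = 9  # -> y = 9
n = n << 2  # -> n = 44
bits = n & y | n ^ y  # -> bits = 45

Answer: 44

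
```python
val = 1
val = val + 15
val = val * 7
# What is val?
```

Answer: 112

Derivation:
Trace (tracking val):
val = 1  # -> val = 1
val = val + 15  # -> val = 16
val = val * 7  # -> val = 112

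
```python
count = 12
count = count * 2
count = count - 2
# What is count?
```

Trace (tracking count):
count = 12  # -> count = 12
count = count * 2  # -> count = 24
count = count - 2  # -> count = 22

Answer: 22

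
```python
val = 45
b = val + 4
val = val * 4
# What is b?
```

Answer: 49

Derivation:
Trace (tracking b):
val = 45  # -> val = 45
b = val + 4  # -> b = 49
val = val * 4  # -> val = 180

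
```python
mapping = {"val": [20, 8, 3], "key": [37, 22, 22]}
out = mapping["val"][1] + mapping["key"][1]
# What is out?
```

Trace (tracking out):
mapping = {'val': [20, 8, 3], 'key': [37, 22, 22]}  # -> mapping = {'val': [20, 8, 3], 'key': [37, 22, 22]}
out = mapping['val'][1] + mapping['key'][1]  # -> out = 30

Answer: 30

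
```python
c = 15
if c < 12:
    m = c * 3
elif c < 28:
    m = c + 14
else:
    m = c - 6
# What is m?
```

Trace (tracking m):
c = 15  # -> c = 15
if c < 12:  # condition is False
elif c < 28:  # condition is True
    m = c + 14  # -> m = 29

Answer: 29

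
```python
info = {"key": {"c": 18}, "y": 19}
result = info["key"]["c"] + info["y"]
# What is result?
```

Answer: 37

Derivation:
Trace (tracking result):
info = {'key': {'c': 18}, 'y': 19}  # -> info = {'key': {'c': 18}, 'y': 19}
result = info['key']['c'] + info['y']  # -> result = 37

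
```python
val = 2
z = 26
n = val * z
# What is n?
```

Trace (tracking n):
val = 2  # -> val = 2
z = 26  # -> z = 26
n = val * z  # -> n = 52

Answer: 52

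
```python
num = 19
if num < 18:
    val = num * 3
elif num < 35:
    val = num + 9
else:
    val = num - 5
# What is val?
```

Answer: 28

Derivation:
Trace (tracking val):
num = 19  # -> num = 19
if num < 18:  # condition is False
elif num < 35:  # condition is True
    val = num + 9  # -> val = 28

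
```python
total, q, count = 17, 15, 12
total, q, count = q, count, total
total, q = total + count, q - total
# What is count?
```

Answer: 17

Derivation:
Trace (tracking count):
total, q, count = (17, 15, 12)  # -> total = 17, q = 15, count = 12
total, q, count = (q, count, total)  # -> total = 15, q = 12, count = 17
total, q = (total + count, q - total)  # -> total = 32, q = -3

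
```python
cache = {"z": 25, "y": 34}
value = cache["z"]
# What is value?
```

Trace (tracking value):
cache = {'z': 25, 'y': 34}  # -> cache = {'z': 25, 'y': 34}
value = cache['z']  # -> value = 25

Answer: 25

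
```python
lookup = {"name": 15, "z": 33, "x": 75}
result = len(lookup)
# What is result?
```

Answer: 3

Derivation:
Trace (tracking result):
lookup = {'name': 15, 'z': 33, 'x': 75}  # -> lookup = {'name': 15, 'z': 33, 'x': 75}
result = len(lookup)  # -> result = 3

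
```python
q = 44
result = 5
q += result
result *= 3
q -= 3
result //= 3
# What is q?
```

Trace (tracking q):
q = 44  # -> q = 44
result = 5  # -> result = 5
q += result  # -> q = 49
result *= 3  # -> result = 15
q -= 3  # -> q = 46
result //= 3  # -> result = 5

Answer: 46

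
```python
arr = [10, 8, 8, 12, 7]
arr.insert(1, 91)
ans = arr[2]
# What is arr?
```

Trace (tracking arr):
arr = [10, 8, 8, 12, 7]  # -> arr = [10, 8, 8, 12, 7]
arr.insert(1, 91)  # -> arr = [10, 91, 8, 8, 12, 7]
ans = arr[2]  # -> ans = 8

Answer: [10, 91, 8, 8, 12, 7]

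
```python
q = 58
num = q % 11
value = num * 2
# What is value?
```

Trace (tracking value):
q = 58  # -> q = 58
num = q % 11  # -> num = 3
value = num * 2  # -> value = 6

Answer: 6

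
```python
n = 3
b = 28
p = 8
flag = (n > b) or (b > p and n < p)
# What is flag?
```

Trace (tracking flag):
n = 3  # -> n = 3
b = 28  # -> b = 28
p = 8  # -> p = 8
flag = n > b or (b > p and n < p)  # -> flag = True

Answer: True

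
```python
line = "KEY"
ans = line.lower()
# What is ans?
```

Trace (tracking ans):
line = 'KEY'  # -> line = 'KEY'
ans = line.lower()  # -> ans = 'key'

Answer: 'key'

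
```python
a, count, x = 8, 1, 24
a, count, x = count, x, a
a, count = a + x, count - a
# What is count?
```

Trace (tracking count):
a, count, x = (8, 1, 24)  # -> a = 8, count = 1, x = 24
a, count, x = (count, x, a)  # -> a = 1, count = 24, x = 8
a, count = (a + x, count - a)  # -> a = 9, count = 23

Answer: 23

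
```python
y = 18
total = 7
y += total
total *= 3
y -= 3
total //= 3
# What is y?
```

Answer: 22

Derivation:
Trace (tracking y):
y = 18  # -> y = 18
total = 7  # -> total = 7
y += total  # -> y = 25
total *= 3  # -> total = 21
y -= 3  # -> y = 22
total //= 3  # -> total = 7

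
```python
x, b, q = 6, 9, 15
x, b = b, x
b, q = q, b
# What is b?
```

Trace (tracking b):
x, b, q = (6, 9, 15)  # -> x = 6, b = 9, q = 15
x, b = (b, x)  # -> x = 9, b = 6
b, q = (q, b)  # -> b = 15, q = 6

Answer: 15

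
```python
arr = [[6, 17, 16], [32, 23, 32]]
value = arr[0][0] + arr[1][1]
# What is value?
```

Answer: 29

Derivation:
Trace (tracking value):
arr = [[6, 17, 16], [32, 23, 32]]  # -> arr = [[6, 17, 16], [32, 23, 32]]
value = arr[0][0] + arr[1][1]  # -> value = 29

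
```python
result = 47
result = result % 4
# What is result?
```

Trace (tracking result):
result = 47  # -> result = 47
result = result % 4  # -> result = 3

Answer: 3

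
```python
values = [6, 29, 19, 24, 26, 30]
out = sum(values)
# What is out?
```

Answer: 134

Derivation:
Trace (tracking out):
values = [6, 29, 19, 24, 26, 30]  # -> values = [6, 29, 19, 24, 26, 30]
out = sum(values)  # -> out = 134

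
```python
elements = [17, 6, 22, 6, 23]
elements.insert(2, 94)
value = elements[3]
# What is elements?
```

Answer: [17, 6, 94, 22, 6, 23]

Derivation:
Trace (tracking elements):
elements = [17, 6, 22, 6, 23]  # -> elements = [17, 6, 22, 6, 23]
elements.insert(2, 94)  # -> elements = [17, 6, 94, 22, 6, 23]
value = elements[3]  # -> value = 22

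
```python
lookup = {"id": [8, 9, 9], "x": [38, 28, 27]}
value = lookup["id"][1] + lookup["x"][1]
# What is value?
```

Answer: 37

Derivation:
Trace (tracking value):
lookup = {'id': [8, 9, 9], 'x': [38, 28, 27]}  # -> lookup = {'id': [8, 9, 9], 'x': [38, 28, 27]}
value = lookup['id'][1] + lookup['x'][1]  # -> value = 37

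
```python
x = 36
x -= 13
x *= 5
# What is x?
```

Answer: 115

Derivation:
Trace (tracking x):
x = 36  # -> x = 36
x -= 13  # -> x = 23
x *= 5  # -> x = 115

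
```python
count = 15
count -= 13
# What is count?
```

Trace (tracking count):
count = 15  # -> count = 15
count -= 13  # -> count = 2

Answer: 2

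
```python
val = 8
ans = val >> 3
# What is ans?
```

Answer: 1

Derivation:
Trace (tracking ans):
val = 8  # -> val = 8
ans = val >> 3  # -> ans = 1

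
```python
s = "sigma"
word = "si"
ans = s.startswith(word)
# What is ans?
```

Answer: True

Derivation:
Trace (tracking ans):
s = 'sigma'  # -> s = 'sigma'
word = 'si'  # -> word = 'si'
ans = s.startswith(word)  # -> ans = True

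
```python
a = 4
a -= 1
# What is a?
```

Answer: 3

Derivation:
Trace (tracking a):
a = 4  # -> a = 4
a -= 1  # -> a = 3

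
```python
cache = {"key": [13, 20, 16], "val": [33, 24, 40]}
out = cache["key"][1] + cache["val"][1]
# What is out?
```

Trace (tracking out):
cache = {'key': [13, 20, 16], 'val': [33, 24, 40]}  # -> cache = {'key': [13, 20, 16], 'val': [33, 24, 40]}
out = cache['key'][1] + cache['val'][1]  # -> out = 44

Answer: 44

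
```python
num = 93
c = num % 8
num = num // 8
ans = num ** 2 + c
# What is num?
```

Trace (tracking num):
num = 93  # -> num = 93
c = num % 8  # -> c = 5
num = num // 8  # -> num = 11
ans = num ** 2 + c  # -> ans = 126

Answer: 11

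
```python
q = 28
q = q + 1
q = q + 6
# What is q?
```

Trace (tracking q):
q = 28  # -> q = 28
q = q + 1  # -> q = 29
q = q + 6  # -> q = 35

Answer: 35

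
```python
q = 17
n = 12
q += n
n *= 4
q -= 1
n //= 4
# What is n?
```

Trace (tracking n):
q = 17  # -> q = 17
n = 12  # -> n = 12
q += n  # -> q = 29
n *= 4  # -> n = 48
q -= 1  # -> q = 28
n //= 4  # -> n = 12

Answer: 12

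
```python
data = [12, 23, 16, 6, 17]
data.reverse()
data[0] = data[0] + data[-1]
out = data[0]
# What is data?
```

Trace (tracking data):
data = [12, 23, 16, 6, 17]  # -> data = [12, 23, 16, 6, 17]
data.reverse()  # -> data = [17, 6, 16, 23, 12]
data[0] = data[0] + data[-1]  # -> data = [29, 6, 16, 23, 12]
out = data[0]  # -> out = 29

Answer: [29, 6, 16, 23, 12]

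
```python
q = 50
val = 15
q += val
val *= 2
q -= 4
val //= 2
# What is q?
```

Answer: 61

Derivation:
Trace (tracking q):
q = 50  # -> q = 50
val = 15  # -> val = 15
q += val  # -> q = 65
val *= 2  # -> val = 30
q -= 4  # -> q = 61
val //= 2  # -> val = 15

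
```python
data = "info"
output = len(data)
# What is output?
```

Trace (tracking output):
data = 'info'  # -> data = 'info'
output = len(data)  # -> output = 4

Answer: 4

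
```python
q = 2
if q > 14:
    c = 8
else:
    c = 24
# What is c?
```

Trace (tracking c):
q = 2  # -> q = 2
if q > 14:  # condition is False
else:
    c = 24  # -> c = 24

Answer: 24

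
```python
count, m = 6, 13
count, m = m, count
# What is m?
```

Answer: 6

Derivation:
Trace (tracking m):
count, m = (6, 13)  # -> count = 6, m = 13
count, m = (m, count)  # -> count = 13, m = 6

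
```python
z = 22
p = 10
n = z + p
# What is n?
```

Trace (tracking n):
z = 22  # -> z = 22
p = 10  # -> p = 10
n = z + p  # -> n = 32

Answer: 32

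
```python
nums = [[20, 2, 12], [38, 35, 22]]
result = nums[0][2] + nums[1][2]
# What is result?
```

Answer: 34

Derivation:
Trace (tracking result):
nums = [[20, 2, 12], [38, 35, 22]]  # -> nums = [[20, 2, 12], [38, 35, 22]]
result = nums[0][2] + nums[1][2]  # -> result = 34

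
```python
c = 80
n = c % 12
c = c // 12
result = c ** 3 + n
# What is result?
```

Trace (tracking result):
c = 80  # -> c = 80
n = c % 12  # -> n = 8
c = c // 12  # -> c = 6
result = c ** 3 + n  # -> result = 224

Answer: 224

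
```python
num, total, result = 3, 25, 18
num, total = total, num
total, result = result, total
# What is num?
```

Trace (tracking num):
num, total, result = (3, 25, 18)  # -> num = 3, total = 25, result = 18
num, total = (total, num)  # -> num = 25, total = 3
total, result = (result, total)  # -> total = 18, result = 3

Answer: 25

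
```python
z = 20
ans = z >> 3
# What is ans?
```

Answer: 2

Derivation:
Trace (tracking ans):
z = 20  # -> z = 20
ans = z >> 3  # -> ans = 2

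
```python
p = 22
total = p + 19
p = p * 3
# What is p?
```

Trace (tracking p):
p = 22  # -> p = 22
total = p + 19  # -> total = 41
p = p * 3  # -> p = 66

Answer: 66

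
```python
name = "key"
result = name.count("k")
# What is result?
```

Answer: 1

Derivation:
Trace (tracking result):
name = 'key'  # -> name = 'key'
result = name.count('k')  # -> result = 1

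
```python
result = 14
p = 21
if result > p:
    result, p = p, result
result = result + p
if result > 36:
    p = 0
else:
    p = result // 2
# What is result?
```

Trace (tracking result):
result = 14  # -> result = 14
p = 21  # -> p = 21
if result > p:  # condition is False
result = result + p  # -> result = 35
if result > 36:  # condition is False
else:
    p = result // 2  # -> p = 17

Answer: 35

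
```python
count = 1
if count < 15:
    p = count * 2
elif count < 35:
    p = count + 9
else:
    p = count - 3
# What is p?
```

Trace (tracking p):
count = 1  # -> count = 1
if count < 15:  # condition is True
    p = count * 2  # -> p = 2

Answer: 2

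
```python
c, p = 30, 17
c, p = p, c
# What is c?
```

Trace (tracking c):
c, p = (30, 17)  # -> c = 30, p = 17
c, p = (p, c)  # -> c = 17, p = 30

Answer: 17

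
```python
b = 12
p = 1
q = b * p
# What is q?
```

Answer: 12

Derivation:
Trace (tracking q):
b = 12  # -> b = 12
p = 1  # -> p = 1
q = b * p  # -> q = 12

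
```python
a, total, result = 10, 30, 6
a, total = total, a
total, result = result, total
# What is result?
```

Trace (tracking result):
a, total, result = (10, 30, 6)  # -> a = 10, total = 30, result = 6
a, total = (total, a)  # -> a = 30, total = 10
total, result = (result, total)  # -> total = 6, result = 10

Answer: 10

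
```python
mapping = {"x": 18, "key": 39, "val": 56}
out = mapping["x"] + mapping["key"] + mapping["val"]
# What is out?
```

Answer: 113

Derivation:
Trace (tracking out):
mapping = {'x': 18, 'key': 39, 'val': 56}  # -> mapping = {'x': 18, 'key': 39, 'val': 56}
out = mapping['x'] + mapping['key'] + mapping['val']  # -> out = 113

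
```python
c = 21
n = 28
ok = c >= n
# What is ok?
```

Trace (tracking ok):
c = 21  # -> c = 21
n = 28  # -> n = 28
ok = c >= n  # -> ok = False

Answer: False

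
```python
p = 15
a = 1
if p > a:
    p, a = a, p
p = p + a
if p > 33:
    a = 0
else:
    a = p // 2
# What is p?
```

Answer: 16

Derivation:
Trace (tracking p):
p = 15  # -> p = 15
a = 1  # -> a = 1
if p > a:  # condition is True
    p, a = (a, p)  # -> p = 1, a = 15
p = p + a  # -> p = 16
if p > 33:  # condition is False
else:
    a = p // 2  # -> a = 8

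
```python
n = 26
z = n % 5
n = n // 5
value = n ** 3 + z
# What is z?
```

Trace (tracking z):
n = 26  # -> n = 26
z = n % 5  # -> z = 1
n = n // 5  # -> n = 5
value = n ** 3 + z  # -> value = 126

Answer: 1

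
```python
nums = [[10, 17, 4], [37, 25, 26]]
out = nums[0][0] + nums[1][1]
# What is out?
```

Answer: 35

Derivation:
Trace (tracking out):
nums = [[10, 17, 4], [37, 25, 26]]  # -> nums = [[10, 17, 4], [37, 25, 26]]
out = nums[0][0] + nums[1][1]  # -> out = 35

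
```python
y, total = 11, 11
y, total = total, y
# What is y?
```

Answer: 11

Derivation:
Trace (tracking y):
y, total = (11, 11)  # -> y = 11, total = 11
y, total = (total, y)  # -> y = 11, total = 11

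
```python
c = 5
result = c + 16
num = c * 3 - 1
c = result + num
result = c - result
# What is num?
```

Answer: 14

Derivation:
Trace (tracking num):
c = 5  # -> c = 5
result = c + 16  # -> result = 21
num = c * 3 - 1  # -> num = 14
c = result + num  # -> c = 35
result = c - result  # -> result = 14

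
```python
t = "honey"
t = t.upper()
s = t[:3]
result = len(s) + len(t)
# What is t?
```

Trace (tracking t):
t = 'honey'  # -> t = 'honey'
t = t.upper()  # -> t = 'HONEY'
s = t[:3]  # -> s = 'HON'
result = len(s) + len(t)  # -> result = 8

Answer: 'HONEY'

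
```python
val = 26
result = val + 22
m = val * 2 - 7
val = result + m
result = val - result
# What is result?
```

Trace (tracking result):
val = 26  # -> val = 26
result = val + 22  # -> result = 48
m = val * 2 - 7  # -> m = 45
val = result + m  # -> val = 93
result = val - result  # -> result = 45

Answer: 45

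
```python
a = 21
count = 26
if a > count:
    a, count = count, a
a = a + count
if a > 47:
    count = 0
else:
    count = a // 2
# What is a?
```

Trace (tracking a):
a = 21  # -> a = 21
count = 26  # -> count = 26
if a > count:  # condition is False
a = a + count  # -> a = 47
if a > 47:  # condition is False
else:
    count = a // 2  # -> count = 23

Answer: 47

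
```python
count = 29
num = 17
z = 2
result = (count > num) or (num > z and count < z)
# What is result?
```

Answer: True

Derivation:
Trace (tracking result):
count = 29  # -> count = 29
num = 17  # -> num = 17
z = 2  # -> z = 2
result = count > num or (num > z and count < z)  # -> result = True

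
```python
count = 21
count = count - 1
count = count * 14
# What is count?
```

Answer: 280

Derivation:
Trace (tracking count):
count = 21  # -> count = 21
count = count - 1  # -> count = 20
count = count * 14  # -> count = 280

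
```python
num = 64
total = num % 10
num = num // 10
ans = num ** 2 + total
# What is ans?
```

Answer: 40

Derivation:
Trace (tracking ans):
num = 64  # -> num = 64
total = num % 10  # -> total = 4
num = num // 10  # -> num = 6
ans = num ** 2 + total  # -> ans = 40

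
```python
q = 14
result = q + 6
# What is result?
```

Trace (tracking result):
q = 14  # -> q = 14
result = q + 6  # -> result = 20

Answer: 20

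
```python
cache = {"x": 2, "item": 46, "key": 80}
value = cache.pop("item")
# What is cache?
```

Trace (tracking cache):
cache = {'x': 2, 'item': 46, 'key': 80}  # -> cache = {'x': 2, 'item': 46, 'key': 80}
value = cache.pop('item')  # -> value = 46

Answer: {'x': 2, 'key': 80}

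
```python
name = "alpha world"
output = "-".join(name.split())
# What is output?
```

Trace (tracking output):
name = 'alpha world'  # -> name = 'alpha world'
output = '-'.join(name.split())  # -> output = 'alpha-world'

Answer: 'alpha-world'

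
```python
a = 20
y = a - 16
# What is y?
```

Trace (tracking y):
a = 20  # -> a = 20
y = a - 16  # -> y = 4

Answer: 4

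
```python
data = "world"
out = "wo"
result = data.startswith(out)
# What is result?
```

Trace (tracking result):
data = 'world'  # -> data = 'world'
out = 'wo'  # -> out = 'wo'
result = data.startswith(out)  # -> result = True

Answer: True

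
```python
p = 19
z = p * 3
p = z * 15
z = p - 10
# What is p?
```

Answer: 855

Derivation:
Trace (tracking p):
p = 19  # -> p = 19
z = p * 3  # -> z = 57
p = z * 15  # -> p = 855
z = p - 10  # -> z = 845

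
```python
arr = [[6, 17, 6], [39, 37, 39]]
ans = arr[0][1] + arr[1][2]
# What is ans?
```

Answer: 56

Derivation:
Trace (tracking ans):
arr = [[6, 17, 6], [39, 37, 39]]  # -> arr = [[6, 17, 6], [39, 37, 39]]
ans = arr[0][1] + arr[1][2]  # -> ans = 56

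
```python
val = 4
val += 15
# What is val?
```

Answer: 19

Derivation:
Trace (tracking val):
val = 4  # -> val = 4
val += 15  # -> val = 19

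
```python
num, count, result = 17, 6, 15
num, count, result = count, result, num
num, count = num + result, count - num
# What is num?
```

Trace (tracking num):
num, count, result = (17, 6, 15)  # -> num = 17, count = 6, result = 15
num, count, result = (count, result, num)  # -> num = 6, count = 15, result = 17
num, count = (num + result, count - num)  # -> num = 23, count = 9

Answer: 23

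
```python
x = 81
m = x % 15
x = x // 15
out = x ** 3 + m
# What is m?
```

Answer: 6

Derivation:
Trace (tracking m):
x = 81  # -> x = 81
m = x % 15  # -> m = 6
x = x // 15  # -> x = 5
out = x ** 3 + m  # -> out = 131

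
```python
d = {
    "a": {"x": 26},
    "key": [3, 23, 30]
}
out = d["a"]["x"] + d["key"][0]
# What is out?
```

Trace (tracking out):
d = {'a': {'x': 26}, 'key': [3, 23, 30]}  # -> d = {'a': {'x': 26}, 'key': [3, 23, 30]}
out = d['a']['x'] + d['key'][0]  # -> out = 29

Answer: 29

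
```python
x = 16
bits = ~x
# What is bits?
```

Answer: -17

Derivation:
Trace (tracking bits):
x = 16  # -> x = 16
bits = ~x  # -> bits = -17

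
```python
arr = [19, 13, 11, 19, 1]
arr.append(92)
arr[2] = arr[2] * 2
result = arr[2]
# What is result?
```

Answer: 22

Derivation:
Trace (tracking result):
arr = [19, 13, 11, 19, 1]  # -> arr = [19, 13, 11, 19, 1]
arr.append(92)  # -> arr = [19, 13, 11, 19, 1, 92]
arr[2] = arr[2] * 2  # -> arr = [19, 13, 22, 19, 1, 92]
result = arr[2]  # -> result = 22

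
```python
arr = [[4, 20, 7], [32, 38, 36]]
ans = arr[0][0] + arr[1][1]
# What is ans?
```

Trace (tracking ans):
arr = [[4, 20, 7], [32, 38, 36]]  # -> arr = [[4, 20, 7], [32, 38, 36]]
ans = arr[0][0] + arr[1][1]  # -> ans = 42

Answer: 42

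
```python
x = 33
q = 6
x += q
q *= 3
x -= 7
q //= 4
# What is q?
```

Trace (tracking q):
x = 33  # -> x = 33
q = 6  # -> q = 6
x += q  # -> x = 39
q *= 3  # -> q = 18
x -= 7  # -> x = 32
q //= 4  # -> q = 4

Answer: 4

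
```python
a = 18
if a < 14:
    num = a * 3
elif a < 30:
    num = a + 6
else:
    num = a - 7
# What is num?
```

Answer: 24

Derivation:
Trace (tracking num):
a = 18  # -> a = 18
if a < 14:  # condition is False
elif a < 30:  # condition is True
    num = a + 6  # -> num = 24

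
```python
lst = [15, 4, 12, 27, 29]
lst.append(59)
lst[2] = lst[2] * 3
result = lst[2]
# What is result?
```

Trace (tracking result):
lst = [15, 4, 12, 27, 29]  # -> lst = [15, 4, 12, 27, 29]
lst.append(59)  # -> lst = [15, 4, 12, 27, 29, 59]
lst[2] = lst[2] * 3  # -> lst = [15, 4, 36, 27, 29, 59]
result = lst[2]  # -> result = 36

Answer: 36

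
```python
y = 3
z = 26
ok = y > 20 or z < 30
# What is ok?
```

Answer: True

Derivation:
Trace (tracking ok):
y = 3  # -> y = 3
z = 26  # -> z = 26
ok = y > 20 or z < 30  # -> ok = True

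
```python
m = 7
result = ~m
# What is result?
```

Trace (tracking result):
m = 7  # -> m = 7
result = ~m  # -> result = -8

Answer: -8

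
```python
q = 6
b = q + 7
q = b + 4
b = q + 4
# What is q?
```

Trace (tracking q):
q = 6  # -> q = 6
b = q + 7  # -> b = 13
q = b + 4  # -> q = 17
b = q + 4  # -> b = 21

Answer: 17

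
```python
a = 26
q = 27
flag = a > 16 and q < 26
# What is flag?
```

Answer: False

Derivation:
Trace (tracking flag):
a = 26  # -> a = 26
q = 27  # -> q = 27
flag = a > 16 and q < 26  # -> flag = False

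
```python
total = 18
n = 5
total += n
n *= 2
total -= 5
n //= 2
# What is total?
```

Trace (tracking total):
total = 18  # -> total = 18
n = 5  # -> n = 5
total += n  # -> total = 23
n *= 2  # -> n = 10
total -= 5  # -> total = 18
n //= 2  # -> n = 5

Answer: 18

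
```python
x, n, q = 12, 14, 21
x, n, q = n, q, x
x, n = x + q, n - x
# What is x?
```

Answer: 26

Derivation:
Trace (tracking x):
x, n, q = (12, 14, 21)  # -> x = 12, n = 14, q = 21
x, n, q = (n, q, x)  # -> x = 14, n = 21, q = 12
x, n = (x + q, n - x)  # -> x = 26, n = 7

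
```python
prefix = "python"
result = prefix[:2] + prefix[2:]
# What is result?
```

Answer: 'python'

Derivation:
Trace (tracking result):
prefix = 'python'  # -> prefix = 'python'
result = prefix[:2] + prefix[2:]  # -> result = 'python'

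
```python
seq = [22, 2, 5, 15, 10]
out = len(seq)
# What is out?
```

Answer: 5

Derivation:
Trace (tracking out):
seq = [22, 2, 5, 15, 10]  # -> seq = [22, 2, 5, 15, 10]
out = len(seq)  # -> out = 5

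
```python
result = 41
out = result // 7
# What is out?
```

Trace (tracking out):
result = 41  # -> result = 41
out = result // 7  # -> out = 5

Answer: 5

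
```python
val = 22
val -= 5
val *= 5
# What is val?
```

Answer: 85

Derivation:
Trace (tracking val):
val = 22  # -> val = 22
val -= 5  # -> val = 17
val *= 5  # -> val = 85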